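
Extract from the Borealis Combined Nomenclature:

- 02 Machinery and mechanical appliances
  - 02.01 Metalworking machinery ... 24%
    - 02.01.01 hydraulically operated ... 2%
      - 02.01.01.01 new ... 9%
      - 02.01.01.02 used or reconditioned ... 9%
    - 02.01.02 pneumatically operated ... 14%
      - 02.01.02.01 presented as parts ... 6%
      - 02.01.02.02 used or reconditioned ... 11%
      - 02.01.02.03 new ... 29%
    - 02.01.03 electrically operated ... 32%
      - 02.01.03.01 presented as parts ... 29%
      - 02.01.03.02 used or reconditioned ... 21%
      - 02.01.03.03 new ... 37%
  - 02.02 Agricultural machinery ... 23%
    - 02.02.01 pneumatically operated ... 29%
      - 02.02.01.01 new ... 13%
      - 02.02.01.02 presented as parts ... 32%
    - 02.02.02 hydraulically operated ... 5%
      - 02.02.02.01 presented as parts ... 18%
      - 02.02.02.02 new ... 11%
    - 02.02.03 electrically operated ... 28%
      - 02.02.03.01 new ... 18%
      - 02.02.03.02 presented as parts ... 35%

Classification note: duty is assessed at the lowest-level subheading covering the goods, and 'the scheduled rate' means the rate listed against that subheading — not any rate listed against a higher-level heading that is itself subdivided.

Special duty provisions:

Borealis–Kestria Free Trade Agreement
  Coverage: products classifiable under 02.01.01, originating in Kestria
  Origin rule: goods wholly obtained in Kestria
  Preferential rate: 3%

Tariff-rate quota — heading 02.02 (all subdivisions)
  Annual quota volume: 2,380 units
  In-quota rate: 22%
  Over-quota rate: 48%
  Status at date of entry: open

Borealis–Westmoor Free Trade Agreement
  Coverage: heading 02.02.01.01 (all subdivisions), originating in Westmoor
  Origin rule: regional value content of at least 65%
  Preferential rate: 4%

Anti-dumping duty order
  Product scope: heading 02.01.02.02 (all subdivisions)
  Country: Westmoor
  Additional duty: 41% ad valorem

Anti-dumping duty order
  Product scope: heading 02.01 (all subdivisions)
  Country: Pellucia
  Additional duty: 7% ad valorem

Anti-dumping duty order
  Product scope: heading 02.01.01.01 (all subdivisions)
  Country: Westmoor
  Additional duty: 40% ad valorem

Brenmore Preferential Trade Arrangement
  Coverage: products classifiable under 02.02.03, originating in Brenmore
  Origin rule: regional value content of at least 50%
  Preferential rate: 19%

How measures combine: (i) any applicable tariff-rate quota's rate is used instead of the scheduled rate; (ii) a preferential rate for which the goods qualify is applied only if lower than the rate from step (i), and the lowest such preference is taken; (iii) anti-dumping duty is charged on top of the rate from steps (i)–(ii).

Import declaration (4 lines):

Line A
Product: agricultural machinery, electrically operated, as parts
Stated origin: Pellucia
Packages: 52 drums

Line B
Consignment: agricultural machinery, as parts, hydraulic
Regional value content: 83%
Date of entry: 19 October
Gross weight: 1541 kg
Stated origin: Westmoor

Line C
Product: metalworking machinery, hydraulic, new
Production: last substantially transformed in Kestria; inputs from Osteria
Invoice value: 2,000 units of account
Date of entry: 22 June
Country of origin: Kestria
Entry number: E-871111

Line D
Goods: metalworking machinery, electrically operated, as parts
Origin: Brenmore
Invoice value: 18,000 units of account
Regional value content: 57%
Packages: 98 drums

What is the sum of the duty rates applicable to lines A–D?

Line A: agricultural → 02.02; electrically operated → 02.02.03; as parts → 02.02.03.02. Scheduled 35%. quota on 02.02 open → in-quota 22%. → 22%.
Line B: agricultural → 02.02; hydraulic → 02.02.02; as parts → 02.02.02.01. Scheduled 18%. quota on 02.02 open → in-quota 22%; Westmoor agreement on 02.02.01.01: 02.02.02.01 not covered. → 22%.
Line C: metalworking → 02.01; hydraulic → 02.01.01; new → 02.01.01.01. Scheduled 9%. Kestria agreement on 02.01.01: not wholly obtained. → 9%.
Line D: metalworking → 02.01; electrically operated → 02.01.03; as parts → 02.01.03.01. Scheduled 29%. Brenmore agreement on 02.02.03: 02.01.03.01 not covered. → 29%.
Sum: 22% + 22% + 9% + 29% = 82%.

82%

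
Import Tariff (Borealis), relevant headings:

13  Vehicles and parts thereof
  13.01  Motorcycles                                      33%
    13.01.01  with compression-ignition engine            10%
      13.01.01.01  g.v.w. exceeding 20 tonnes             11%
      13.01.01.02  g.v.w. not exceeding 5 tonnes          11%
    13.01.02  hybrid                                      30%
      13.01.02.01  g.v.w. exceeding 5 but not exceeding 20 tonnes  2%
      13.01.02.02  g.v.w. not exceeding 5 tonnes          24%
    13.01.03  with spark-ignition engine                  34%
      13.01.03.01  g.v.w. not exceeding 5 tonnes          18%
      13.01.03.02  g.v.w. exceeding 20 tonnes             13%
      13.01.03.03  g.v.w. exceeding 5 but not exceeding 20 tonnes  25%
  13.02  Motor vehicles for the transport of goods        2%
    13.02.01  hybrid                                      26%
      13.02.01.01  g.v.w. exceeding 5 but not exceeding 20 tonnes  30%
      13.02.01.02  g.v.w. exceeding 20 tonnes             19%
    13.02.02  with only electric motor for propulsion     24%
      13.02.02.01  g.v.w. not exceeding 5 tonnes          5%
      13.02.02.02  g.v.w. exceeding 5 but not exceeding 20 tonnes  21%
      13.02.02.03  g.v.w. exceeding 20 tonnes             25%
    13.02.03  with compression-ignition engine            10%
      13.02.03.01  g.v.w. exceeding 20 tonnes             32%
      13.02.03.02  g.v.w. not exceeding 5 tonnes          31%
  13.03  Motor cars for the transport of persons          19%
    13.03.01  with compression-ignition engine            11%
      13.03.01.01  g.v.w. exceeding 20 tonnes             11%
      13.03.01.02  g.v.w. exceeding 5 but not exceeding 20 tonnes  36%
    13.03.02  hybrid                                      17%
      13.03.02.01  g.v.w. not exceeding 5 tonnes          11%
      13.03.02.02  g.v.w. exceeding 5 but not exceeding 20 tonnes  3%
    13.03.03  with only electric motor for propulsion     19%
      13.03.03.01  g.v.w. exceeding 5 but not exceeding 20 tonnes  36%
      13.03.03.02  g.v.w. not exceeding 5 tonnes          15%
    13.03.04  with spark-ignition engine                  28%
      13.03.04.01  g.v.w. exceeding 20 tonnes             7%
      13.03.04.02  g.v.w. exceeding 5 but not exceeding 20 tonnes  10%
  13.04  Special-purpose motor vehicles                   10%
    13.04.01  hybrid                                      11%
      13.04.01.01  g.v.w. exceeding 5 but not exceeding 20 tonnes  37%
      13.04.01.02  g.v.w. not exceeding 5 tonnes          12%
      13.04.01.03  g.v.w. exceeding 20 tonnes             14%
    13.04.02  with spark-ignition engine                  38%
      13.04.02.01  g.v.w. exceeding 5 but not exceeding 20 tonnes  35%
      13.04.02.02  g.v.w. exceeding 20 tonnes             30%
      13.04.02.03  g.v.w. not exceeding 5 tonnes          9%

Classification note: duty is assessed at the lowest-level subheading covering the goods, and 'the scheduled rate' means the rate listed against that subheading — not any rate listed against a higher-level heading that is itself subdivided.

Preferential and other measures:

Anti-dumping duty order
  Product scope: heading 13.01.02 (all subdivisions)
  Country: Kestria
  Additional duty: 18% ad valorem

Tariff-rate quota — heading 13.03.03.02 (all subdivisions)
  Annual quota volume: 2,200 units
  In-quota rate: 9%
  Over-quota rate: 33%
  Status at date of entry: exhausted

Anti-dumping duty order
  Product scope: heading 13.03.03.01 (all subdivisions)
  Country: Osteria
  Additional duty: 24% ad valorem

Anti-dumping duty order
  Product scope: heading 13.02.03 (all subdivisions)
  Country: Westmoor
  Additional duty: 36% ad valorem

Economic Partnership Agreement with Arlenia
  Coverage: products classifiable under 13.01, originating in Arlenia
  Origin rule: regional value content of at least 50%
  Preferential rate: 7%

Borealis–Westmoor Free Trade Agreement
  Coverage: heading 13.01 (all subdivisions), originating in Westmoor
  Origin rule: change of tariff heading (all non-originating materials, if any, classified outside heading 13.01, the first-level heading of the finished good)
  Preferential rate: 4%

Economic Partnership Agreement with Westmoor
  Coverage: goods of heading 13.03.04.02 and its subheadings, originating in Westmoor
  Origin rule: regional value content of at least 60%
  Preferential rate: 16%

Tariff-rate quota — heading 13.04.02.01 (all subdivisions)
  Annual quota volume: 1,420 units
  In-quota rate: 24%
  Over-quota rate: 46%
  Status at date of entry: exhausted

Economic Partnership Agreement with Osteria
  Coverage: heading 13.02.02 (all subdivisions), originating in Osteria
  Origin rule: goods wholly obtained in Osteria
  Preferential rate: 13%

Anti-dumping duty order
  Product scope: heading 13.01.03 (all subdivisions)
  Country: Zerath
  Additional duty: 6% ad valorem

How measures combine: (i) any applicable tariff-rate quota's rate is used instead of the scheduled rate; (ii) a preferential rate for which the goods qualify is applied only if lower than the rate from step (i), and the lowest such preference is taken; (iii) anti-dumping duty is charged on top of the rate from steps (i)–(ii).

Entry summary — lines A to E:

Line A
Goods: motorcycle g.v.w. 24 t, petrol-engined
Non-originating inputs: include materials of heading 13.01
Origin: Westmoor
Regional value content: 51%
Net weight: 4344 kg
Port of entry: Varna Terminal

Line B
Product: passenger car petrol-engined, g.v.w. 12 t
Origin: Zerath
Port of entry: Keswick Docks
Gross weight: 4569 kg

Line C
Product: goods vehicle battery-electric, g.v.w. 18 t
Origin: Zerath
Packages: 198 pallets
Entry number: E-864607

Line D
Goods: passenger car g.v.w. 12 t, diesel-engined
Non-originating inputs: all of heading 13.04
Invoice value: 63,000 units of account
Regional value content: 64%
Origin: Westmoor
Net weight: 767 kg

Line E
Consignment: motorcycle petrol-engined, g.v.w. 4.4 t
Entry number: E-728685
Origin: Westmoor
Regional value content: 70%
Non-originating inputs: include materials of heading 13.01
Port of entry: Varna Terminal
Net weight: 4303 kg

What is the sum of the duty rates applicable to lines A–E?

Line A: motorcycle → 13.01; petrol-engined → 13.01.03; g.v.w. 24 t → 13.01.03.02. Scheduled 13%. Westmoor agreement on 13.01: CTH not met; Westmoor agreement on 13.03.04.02: 13.01.03.02 not covered. → 13%.
Line B: passenger car → 13.03; petrol-engined → 13.03.04; g.v.w. 12 t → 13.03.04.02. Scheduled 10%. No special measure applies. → 10%.
Line C: goods vehicle → 13.02; battery-electric → 13.02.02; g.v.w. 18 t → 13.02.02.02. Scheduled 21%. No special measure applies. → 21%.
Line D: passenger car → 13.03; diesel-engined → 13.03.01; g.v.w. 12 t → 13.03.01.02. Scheduled 36%. Westmoor agreement on 13.01: 13.03.01.02 not covered; Westmoor agreement on 13.03.04.02: 13.03.01.02 not covered. → 36%.
Line E: motorcycle → 13.01; petrol-engined → 13.01.03; g.v.w. 4.4 t → 13.01.03.01. Scheduled 18%. Westmoor agreement on 13.01: CTH not met; Westmoor agreement on 13.03.04.02: 13.01.03.01 not covered. → 18%.
Sum: 13% + 10% + 21% + 36% + 18% = 98%.

98%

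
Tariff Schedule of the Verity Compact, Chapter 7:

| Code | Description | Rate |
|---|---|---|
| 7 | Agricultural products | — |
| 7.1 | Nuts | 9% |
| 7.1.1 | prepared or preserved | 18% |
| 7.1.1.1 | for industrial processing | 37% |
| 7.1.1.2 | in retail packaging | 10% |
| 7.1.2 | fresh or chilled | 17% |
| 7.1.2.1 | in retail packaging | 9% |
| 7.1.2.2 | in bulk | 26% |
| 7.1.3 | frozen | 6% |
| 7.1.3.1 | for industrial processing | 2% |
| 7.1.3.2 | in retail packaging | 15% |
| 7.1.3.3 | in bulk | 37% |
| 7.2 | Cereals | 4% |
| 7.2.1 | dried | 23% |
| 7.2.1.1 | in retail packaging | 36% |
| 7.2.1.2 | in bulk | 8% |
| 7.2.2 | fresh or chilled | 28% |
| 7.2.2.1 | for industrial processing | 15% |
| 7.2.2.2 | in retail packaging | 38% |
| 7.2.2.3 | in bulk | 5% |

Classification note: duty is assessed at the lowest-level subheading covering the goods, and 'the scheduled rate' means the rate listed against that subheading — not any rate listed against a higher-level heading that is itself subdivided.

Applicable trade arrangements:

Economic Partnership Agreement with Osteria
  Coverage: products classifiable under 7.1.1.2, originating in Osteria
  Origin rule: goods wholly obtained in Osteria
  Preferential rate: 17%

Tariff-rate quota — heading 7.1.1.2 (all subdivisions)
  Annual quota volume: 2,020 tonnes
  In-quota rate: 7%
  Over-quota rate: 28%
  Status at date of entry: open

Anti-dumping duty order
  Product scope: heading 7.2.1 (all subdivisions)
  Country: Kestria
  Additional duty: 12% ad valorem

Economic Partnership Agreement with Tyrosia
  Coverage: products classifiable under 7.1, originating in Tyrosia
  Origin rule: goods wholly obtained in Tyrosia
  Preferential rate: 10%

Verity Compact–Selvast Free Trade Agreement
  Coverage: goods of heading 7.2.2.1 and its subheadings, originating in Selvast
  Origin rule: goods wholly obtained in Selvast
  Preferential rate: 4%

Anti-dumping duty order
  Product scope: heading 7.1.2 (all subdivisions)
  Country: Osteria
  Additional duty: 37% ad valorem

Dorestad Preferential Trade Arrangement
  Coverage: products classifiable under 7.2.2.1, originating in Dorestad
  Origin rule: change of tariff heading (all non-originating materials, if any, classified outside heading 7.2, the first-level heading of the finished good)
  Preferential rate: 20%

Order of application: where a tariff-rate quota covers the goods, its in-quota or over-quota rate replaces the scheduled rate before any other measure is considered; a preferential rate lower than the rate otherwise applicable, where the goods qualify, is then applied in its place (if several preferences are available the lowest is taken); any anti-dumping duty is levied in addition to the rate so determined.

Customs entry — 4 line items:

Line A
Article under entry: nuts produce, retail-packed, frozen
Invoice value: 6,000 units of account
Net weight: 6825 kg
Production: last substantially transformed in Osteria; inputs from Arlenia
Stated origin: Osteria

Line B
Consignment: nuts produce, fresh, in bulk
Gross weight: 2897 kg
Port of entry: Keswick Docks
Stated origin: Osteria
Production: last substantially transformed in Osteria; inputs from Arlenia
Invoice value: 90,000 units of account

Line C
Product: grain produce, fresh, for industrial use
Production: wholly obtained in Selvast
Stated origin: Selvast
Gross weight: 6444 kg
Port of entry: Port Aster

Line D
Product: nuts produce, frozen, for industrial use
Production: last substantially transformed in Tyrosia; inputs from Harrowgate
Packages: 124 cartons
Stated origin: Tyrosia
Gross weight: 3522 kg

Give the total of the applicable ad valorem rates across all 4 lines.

Line A: nuts → 7.1; frozen → 7.1.3; retail-packed → 7.1.3.2. Scheduled 15%. Osteria agreement on 7.1.1.2: 7.1.3.2 not covered. → 15%.
Line B: nuts → 7.1; fresh → 7.1.2; in bulk → 7.1.2.2. Scheduled 26%. Osteria agreement on 7.1.1.2: 7.1.2.2 not covered; anti-dumping (Osteria, 7.1.2): +37%; total 26% + 37% = 63%. → 63%.
Line C: grain → 7.2; fresh → 7.2.2; for industrial use → 7.2.2.1. Scheduled 15%. Selvast agreement on 7.2.2.1: wholly obtained → 4% available; preferential 4%. → 4%.
Line D: nuts → 7.1; frozen → 7.1.3; for industrial use → 7.1.3.1. Scheduled 2%. Tyrosia agreement on 7.1: not wholly obtained. → 2%.
Sum: 15% + 63% + 4% + 2% = 84%.

84%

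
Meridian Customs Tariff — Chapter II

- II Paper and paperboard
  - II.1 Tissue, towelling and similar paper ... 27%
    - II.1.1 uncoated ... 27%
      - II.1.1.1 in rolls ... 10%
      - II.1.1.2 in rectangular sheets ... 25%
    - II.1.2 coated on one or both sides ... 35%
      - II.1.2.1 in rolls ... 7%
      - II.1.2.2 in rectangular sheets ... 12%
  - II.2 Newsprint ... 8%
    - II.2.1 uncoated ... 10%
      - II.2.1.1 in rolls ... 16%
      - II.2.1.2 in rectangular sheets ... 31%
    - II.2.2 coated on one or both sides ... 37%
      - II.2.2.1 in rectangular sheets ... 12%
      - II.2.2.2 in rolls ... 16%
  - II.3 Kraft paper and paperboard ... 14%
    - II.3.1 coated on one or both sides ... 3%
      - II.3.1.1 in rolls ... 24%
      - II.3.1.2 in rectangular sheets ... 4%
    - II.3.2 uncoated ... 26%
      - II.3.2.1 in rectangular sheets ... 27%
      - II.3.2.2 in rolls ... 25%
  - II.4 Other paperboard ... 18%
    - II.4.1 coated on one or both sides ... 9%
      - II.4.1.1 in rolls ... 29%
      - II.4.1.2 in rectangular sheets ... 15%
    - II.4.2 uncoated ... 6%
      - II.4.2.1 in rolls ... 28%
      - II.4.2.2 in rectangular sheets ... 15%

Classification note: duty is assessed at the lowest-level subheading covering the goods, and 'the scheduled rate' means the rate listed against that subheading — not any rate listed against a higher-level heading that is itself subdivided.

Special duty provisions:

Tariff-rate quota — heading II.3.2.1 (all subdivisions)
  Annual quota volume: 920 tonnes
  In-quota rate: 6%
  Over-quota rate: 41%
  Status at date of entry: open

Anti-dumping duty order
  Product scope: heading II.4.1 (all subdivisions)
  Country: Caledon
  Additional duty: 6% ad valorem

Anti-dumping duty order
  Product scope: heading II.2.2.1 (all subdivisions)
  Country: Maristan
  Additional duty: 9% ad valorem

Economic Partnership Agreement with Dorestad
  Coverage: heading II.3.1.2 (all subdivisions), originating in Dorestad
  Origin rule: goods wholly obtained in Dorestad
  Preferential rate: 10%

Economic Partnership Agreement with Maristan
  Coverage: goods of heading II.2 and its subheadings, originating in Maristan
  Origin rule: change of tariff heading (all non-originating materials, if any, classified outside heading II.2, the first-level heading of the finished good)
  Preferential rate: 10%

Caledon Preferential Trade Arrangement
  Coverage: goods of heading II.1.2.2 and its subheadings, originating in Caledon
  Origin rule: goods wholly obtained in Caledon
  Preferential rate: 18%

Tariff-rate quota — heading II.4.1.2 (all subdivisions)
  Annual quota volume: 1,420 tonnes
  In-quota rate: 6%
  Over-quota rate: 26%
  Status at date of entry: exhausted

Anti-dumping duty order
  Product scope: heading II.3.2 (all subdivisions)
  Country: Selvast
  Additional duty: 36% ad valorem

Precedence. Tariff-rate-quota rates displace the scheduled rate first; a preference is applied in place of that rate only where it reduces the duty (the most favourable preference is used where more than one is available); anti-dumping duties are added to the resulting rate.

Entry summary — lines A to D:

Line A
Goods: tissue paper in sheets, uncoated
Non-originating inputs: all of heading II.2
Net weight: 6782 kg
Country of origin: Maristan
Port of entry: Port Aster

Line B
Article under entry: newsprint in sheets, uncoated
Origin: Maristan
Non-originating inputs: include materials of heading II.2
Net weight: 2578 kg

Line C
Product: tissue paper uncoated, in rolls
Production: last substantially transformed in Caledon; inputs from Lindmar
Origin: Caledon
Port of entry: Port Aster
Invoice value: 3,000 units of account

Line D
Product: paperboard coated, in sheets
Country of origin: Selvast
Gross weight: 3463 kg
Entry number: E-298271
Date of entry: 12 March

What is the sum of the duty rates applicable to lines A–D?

92%

Line A: tissue paper → II.1; uncoated → II.1.1; in sheets → II.1.1.2. Scheduled 25%. Maristan agreement on II.2: II.1.1.2 not covered. → 25%.
Line B: newsprint → II.2; uncoated → II.2.1; in sheets → II.2.1.2. Scheduled 31%. Maristan agreement on II.2: CTH not met. → 31%.
Line C: tissue paper → II.1; uncoated → II.1.1; in rolls → II.1.1.1. Scheduled 10%. Caledon agreement on II.1.2.2: II.1.1.1 not covered. → 10%.
Line D: paperboard → II.4; coated → II.4.1; in sheets → II.4.1.2. Scheduled 15%. quota on II.4.1.2 exhausted → over-quota 26%. → 26%.
Sum: 25% + 31% + 10% + 26% = 92%.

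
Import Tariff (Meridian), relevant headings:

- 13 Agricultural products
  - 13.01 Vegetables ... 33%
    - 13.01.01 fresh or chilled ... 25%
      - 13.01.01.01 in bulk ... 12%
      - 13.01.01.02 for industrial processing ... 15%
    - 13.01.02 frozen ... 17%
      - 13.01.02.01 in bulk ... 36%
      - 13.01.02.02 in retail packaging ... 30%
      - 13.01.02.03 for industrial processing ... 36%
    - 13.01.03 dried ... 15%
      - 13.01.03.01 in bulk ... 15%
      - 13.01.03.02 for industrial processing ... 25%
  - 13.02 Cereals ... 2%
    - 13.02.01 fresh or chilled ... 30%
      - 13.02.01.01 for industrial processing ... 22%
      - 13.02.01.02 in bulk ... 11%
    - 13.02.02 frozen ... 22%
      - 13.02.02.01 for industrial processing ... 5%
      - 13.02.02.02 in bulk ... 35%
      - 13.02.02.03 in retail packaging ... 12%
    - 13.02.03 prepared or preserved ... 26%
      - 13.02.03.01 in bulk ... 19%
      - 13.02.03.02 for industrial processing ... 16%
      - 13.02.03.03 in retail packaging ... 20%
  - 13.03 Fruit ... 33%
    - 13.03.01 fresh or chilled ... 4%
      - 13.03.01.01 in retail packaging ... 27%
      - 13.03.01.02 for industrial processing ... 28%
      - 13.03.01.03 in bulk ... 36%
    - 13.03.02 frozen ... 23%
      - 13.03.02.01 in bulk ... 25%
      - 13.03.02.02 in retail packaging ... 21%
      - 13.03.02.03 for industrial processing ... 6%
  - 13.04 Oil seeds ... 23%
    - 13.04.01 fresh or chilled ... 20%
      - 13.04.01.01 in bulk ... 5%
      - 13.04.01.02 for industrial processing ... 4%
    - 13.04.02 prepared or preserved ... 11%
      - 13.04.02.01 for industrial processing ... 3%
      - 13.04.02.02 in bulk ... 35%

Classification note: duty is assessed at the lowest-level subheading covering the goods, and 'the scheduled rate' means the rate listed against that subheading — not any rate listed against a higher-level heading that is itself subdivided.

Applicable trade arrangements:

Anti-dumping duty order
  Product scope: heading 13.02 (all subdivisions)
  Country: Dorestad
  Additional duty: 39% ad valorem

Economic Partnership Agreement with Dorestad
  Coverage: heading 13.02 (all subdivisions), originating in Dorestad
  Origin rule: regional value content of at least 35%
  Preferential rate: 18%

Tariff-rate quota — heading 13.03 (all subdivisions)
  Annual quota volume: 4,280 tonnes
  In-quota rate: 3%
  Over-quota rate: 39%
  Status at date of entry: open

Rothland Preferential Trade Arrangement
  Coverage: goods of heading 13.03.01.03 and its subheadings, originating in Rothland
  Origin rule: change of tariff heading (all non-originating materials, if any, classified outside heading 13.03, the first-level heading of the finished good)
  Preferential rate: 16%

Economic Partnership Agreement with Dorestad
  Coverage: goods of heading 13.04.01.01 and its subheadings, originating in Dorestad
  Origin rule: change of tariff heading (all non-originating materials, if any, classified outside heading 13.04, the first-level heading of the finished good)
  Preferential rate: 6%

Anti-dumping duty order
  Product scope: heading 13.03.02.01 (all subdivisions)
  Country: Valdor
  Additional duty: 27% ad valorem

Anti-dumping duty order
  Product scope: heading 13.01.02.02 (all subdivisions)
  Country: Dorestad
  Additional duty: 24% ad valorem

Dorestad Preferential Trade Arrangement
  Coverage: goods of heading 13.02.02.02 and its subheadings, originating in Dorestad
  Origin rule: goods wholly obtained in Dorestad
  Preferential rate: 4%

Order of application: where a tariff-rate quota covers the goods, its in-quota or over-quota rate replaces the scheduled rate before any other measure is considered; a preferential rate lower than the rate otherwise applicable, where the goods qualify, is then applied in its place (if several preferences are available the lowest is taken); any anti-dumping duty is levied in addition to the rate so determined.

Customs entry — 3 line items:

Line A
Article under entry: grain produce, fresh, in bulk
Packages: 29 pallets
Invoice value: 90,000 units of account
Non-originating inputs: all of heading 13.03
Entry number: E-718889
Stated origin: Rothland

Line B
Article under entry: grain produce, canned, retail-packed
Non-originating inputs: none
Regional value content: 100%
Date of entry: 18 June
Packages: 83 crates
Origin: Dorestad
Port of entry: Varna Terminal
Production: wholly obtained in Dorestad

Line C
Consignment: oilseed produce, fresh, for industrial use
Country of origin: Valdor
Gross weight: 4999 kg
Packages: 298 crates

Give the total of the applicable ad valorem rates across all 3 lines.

72%

Line A: grain → 13.02; fresh → 13.02.01; in bulk → 13.02.01.02. Scheduled 11%. Rothland agreement on 13.03.01.03: 13.02.01.02 not covered. → 11%.
Line B: grain → 13.02; canned → 13.02.03; retail-packed → 13.02.03.03. Scheduled 20%. Dorestad agreement on 13.02: RVC ≥ 35% → 18% available; Dorestad agreement on 13.04.01.01: 13.02.03.03 not covered; Dorestad agreement on 13.02.02.02: 13.02.03.03 not covered; preferential 18%; anti-dumping (Dorestad, 13.02): +39%; total 18% + 39% = 57%. → 57%.
Line C: oilseed → 13.04; fresh → 13.04.01; for industrial use → 13.04.01.02. Scheduled 4%. No special measure applies. → 4%.
Sum: 11% + 57% + 4% = 72%.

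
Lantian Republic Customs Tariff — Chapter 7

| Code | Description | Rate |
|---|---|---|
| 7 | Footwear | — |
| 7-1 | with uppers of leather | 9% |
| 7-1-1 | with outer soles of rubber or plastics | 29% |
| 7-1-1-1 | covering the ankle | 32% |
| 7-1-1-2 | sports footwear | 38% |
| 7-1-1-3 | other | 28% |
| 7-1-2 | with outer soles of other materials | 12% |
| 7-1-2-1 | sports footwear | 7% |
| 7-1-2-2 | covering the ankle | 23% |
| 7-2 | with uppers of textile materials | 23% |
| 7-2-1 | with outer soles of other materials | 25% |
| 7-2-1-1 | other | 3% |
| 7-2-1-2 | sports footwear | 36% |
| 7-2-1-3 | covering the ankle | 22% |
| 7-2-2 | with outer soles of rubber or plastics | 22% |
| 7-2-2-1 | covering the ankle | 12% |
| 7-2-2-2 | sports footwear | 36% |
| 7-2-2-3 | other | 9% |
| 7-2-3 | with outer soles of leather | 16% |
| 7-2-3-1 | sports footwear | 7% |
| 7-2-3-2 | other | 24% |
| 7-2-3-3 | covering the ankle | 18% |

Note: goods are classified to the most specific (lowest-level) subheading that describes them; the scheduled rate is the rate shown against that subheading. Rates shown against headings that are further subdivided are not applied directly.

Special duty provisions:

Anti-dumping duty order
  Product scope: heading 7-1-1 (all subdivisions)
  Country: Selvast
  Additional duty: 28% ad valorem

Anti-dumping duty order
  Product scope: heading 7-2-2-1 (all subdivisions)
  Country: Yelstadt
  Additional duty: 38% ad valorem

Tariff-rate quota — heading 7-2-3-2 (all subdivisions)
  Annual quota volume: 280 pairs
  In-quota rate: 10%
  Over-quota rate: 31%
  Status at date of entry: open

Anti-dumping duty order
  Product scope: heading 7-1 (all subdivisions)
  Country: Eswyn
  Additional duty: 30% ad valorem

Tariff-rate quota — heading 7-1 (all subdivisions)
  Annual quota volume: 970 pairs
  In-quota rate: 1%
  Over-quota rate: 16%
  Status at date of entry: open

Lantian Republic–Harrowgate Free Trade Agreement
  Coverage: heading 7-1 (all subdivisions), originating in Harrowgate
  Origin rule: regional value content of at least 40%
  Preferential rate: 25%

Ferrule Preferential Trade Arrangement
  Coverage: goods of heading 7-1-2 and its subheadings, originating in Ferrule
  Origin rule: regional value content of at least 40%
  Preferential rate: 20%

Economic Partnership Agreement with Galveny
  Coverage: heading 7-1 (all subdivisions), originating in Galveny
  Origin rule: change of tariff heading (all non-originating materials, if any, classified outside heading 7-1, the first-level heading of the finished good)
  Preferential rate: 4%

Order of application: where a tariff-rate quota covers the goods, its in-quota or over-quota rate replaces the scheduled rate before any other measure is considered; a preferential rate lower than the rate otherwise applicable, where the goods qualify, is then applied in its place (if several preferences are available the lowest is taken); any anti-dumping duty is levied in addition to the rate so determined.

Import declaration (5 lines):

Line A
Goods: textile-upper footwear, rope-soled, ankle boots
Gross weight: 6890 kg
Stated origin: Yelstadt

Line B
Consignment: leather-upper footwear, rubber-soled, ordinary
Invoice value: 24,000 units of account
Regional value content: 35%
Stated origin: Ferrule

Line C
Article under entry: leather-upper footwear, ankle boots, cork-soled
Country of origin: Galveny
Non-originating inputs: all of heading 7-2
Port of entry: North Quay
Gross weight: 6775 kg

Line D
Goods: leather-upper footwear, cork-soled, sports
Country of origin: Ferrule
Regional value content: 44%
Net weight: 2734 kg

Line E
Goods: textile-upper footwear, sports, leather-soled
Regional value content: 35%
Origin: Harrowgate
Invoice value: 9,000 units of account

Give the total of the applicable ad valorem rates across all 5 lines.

Line A: textile-upper → 7-2; rope-soled → 7-2-1; ankle boots → 7-2-1-3. Scheduled 22%. No special measure applies. → 22%.
Line B: leather-upper → 7-1; rubber-soled → 7-1-1; ordinary → 7-1-1-3. Scheduled 28%. quota on 7-1 open → in-quota 1%; Ferrule agreement on 7-1-2: 7-1-1-3 not covered. → 1%.
Line C: leather-upper → 7-1; cork-soled → 7-1-2; ankle boots → 7-1-2-2. Scheduled 23%. quota on 7-1 open → in-quota 1%; Galveny agreement on 7-1: CTH met → 4% available; preference 4% not lower than 1% → no reduction. → 1%.
Line D: leather-upper → 7-1; cork-soled → 7-1-2; sports → 7-1-2-1. Scheduled 7%. quota on 7-1 open → in-quota 1%; Ferrule agreement on 7-1-2: RVC ≥ 40% → 20% available; preference 20% not lower than 1% → no reduction. → 1%.
Line E: textile-upper → 7-2; leather-soled → 7-2-3; sports → 7-2-3-1. Scheduled 7%. Harrowgate agreement on 7-1: 7-2-3-1 not covered. → 7%.
Sum: 22% + 1% + 1% + 1% + 7% = 32%.

32%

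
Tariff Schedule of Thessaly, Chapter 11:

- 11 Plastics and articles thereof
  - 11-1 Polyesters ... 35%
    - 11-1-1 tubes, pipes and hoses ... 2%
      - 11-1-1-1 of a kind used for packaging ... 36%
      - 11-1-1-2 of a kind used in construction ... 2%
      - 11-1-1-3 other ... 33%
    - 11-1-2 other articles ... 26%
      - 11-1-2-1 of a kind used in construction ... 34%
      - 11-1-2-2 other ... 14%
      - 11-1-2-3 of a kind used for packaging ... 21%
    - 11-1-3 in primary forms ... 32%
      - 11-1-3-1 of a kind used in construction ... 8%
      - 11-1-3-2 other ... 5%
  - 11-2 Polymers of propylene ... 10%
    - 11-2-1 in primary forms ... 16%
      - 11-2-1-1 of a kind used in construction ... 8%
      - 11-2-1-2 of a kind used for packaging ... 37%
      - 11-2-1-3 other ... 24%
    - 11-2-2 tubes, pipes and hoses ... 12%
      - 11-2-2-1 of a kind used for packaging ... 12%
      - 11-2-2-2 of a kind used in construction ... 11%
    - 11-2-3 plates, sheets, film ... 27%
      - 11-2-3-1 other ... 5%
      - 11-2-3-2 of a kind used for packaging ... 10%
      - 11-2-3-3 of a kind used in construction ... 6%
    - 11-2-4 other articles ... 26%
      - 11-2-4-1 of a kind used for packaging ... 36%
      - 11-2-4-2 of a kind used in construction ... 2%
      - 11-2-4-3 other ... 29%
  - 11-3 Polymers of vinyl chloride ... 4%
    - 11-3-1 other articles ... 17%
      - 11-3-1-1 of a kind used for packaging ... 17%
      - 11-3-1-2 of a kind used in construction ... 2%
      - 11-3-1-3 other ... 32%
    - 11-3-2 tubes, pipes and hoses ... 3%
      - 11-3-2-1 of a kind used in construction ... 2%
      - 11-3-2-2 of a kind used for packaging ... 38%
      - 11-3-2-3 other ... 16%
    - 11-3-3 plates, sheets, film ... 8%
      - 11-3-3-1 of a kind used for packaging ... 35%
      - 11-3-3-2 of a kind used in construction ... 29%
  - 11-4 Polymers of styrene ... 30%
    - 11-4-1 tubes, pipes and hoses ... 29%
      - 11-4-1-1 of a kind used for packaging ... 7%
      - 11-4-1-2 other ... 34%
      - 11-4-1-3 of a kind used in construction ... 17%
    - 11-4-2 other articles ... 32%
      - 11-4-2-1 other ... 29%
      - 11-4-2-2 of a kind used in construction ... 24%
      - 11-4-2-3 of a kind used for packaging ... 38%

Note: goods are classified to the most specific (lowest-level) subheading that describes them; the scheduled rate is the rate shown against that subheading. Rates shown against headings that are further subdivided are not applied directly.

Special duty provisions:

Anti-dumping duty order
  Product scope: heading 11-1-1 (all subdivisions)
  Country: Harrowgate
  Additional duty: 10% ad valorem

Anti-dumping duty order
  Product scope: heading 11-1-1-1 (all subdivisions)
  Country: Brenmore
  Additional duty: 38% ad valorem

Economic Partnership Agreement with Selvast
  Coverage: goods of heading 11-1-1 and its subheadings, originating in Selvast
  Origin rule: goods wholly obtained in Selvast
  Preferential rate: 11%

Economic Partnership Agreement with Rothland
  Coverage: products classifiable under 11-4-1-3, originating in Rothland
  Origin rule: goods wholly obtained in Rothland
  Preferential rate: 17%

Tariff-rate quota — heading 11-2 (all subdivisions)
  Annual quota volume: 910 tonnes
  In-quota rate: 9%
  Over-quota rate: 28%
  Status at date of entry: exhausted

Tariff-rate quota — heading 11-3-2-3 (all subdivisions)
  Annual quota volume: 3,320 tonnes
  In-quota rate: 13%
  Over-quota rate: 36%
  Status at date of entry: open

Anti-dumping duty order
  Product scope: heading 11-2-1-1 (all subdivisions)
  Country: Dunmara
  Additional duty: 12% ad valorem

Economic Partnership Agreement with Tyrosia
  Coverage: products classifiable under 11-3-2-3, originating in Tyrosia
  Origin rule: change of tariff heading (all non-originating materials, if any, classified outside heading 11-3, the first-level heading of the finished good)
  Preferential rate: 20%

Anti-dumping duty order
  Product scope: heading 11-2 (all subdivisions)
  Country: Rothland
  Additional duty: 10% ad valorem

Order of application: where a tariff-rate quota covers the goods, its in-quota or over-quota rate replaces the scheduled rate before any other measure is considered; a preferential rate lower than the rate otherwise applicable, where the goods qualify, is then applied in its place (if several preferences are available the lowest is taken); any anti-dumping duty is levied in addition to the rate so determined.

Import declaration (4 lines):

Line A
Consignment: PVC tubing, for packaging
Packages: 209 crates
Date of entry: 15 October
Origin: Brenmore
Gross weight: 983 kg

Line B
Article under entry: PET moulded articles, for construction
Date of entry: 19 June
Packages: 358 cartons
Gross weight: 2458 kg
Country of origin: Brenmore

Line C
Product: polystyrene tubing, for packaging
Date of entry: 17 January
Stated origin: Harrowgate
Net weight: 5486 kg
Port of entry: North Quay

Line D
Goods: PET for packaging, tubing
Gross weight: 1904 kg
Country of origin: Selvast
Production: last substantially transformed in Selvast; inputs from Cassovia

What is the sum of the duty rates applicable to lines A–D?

115%

Line A: PVC → 11-3; tubing → 11-3-2; for packaging → 11-3-2-2. Scheduled 38%. No special measure applies. → 38%.
Line B: PET → 11-1; moulded articles → 11-1-2; for construction → 11-1-2-1. Scheduled 34%. No special measure applies. → 34%.
Line C: polystyrene → 11-4; tubing → 11-4-1; for packaging → 11-4-1-1. Scheduled 7%. No special measure applies. → 7%.
Line D: PET → 11-1; tubing → 11-1-1; for packaging → 11-1-1-1. Scheduled 36%. Selvast agreement on 11-1-1: not wholly obtained. → 36%.
Sum: 38% + 34% + 7% + 36% = 115%.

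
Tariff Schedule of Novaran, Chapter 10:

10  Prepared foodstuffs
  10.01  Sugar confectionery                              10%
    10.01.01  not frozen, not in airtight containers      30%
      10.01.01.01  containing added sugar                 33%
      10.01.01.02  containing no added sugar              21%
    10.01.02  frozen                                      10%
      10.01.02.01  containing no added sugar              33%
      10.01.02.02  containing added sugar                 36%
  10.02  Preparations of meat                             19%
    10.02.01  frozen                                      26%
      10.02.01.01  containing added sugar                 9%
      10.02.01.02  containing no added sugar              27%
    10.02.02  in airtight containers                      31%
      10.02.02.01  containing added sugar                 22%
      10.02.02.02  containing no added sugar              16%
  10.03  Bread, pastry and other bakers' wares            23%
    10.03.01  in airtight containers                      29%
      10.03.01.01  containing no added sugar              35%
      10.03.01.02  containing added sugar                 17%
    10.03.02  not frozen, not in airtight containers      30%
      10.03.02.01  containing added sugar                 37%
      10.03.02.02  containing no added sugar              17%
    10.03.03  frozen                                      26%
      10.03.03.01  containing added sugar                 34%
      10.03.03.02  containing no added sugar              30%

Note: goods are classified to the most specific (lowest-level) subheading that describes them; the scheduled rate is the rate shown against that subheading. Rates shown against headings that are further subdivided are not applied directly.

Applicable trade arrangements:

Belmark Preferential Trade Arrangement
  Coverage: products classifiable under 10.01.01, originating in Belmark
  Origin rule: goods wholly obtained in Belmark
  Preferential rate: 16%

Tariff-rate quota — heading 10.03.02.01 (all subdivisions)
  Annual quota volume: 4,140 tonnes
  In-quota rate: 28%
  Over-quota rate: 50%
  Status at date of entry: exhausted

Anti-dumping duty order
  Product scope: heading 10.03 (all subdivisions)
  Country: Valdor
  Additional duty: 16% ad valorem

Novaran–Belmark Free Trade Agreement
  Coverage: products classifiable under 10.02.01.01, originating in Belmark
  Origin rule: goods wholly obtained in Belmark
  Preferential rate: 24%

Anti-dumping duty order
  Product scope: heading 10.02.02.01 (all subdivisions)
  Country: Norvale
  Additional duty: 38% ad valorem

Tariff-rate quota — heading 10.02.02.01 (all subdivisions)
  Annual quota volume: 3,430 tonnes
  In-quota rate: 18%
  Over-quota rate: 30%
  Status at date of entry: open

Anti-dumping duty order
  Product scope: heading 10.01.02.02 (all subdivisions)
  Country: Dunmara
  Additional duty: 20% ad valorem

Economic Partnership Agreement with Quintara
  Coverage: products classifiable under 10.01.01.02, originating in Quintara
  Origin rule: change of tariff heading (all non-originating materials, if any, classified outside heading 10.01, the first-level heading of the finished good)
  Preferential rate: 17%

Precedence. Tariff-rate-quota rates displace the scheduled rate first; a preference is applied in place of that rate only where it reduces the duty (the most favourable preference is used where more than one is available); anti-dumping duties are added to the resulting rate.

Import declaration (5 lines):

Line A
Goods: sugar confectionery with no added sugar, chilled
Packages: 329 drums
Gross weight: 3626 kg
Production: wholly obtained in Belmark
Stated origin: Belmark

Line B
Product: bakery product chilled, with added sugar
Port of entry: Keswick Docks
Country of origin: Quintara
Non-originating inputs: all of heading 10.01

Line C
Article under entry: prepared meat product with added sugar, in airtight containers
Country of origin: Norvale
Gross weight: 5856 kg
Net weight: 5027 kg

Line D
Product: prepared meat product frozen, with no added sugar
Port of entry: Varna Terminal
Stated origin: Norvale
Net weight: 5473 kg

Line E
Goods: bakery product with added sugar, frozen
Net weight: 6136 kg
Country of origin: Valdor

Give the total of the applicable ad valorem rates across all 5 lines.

Line A: sugar confectionery → 10.01; chilled → 10.01.01; with no added sugar → 10.01.01.02. Scheduled 21%. Belmark agreement on 10.01.01: wholly obtained → 16% available; Belmark agreement on 10.02.01.01: 10.01.01.02 not covered; preferential 16%. → 16%.
Line B: bakery product → 10.03; chilled → 10.03.02; with added sugar → 10.03.02.01. Scheduled 37%. quota on 10.03.02.01 exhausted → over-quota 50%; Quintara agreement on 10.01.01.02: 10.03.02.01 not covered. → 50%.
Line C: prepared meat product → 10.02; in airtight containers → 10.02.02; with added sugar → 10.02.02.01. Scheduled 22%. quota on 10.02.02.01 open → in-quota 18%; anti-dumping (Norvale, 10.02.02.01): +38%; total 18% + 38% = 56%. → 56%.
Line D: prepared meat product → 10.02; frozen → 10.02.01; with no added sugar → 10.02.01.02. Scheduled 27%. No special measure applies. → 27%.
Line E: bakery product → 10.03; frozen → 10.03.03; with added sugar → 10.03.03.01. Scheduled 34%. anti-dumping (Valdor, 10.03): +16%; total 34% + 16% = 50%. → 50%.
Sum: 16% + 50% + 56% + 27% + 50% = 199%.

199%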